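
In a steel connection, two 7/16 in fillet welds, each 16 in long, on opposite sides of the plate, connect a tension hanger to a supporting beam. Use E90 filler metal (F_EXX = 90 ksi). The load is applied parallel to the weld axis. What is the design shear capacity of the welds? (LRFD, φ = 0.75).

φR_n ≈ 401 kip

Effective throat t_e = 0.707 × 0.4375 = 0.3093 in.
Total length L = 32 in; A_we = 0.3093 × 32 = 9.898 in².
F_nw = 0.6 F_EXX = 0.6 × 90 = 54 ksi.
φR_n = 0.75 × 54 × 9.898 = 400.9 kip.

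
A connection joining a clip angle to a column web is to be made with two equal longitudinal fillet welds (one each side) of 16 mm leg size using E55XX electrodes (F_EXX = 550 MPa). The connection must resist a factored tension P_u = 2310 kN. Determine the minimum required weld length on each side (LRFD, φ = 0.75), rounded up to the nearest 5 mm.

L = 415 mm on each side

Throat t_e = 0.707 × 16 = 11.31 mm.
φr_n = 0.75 × 0.6 × 550 × 11.31 × 10⁻³ = 2.8 kN/mm.
L_req = P_u / φr_n = 2310 / 2.8 = 825.1 mm total.
Per side: 825.1 / 2 = 412.5 mm.
Round up → use L = 415 mm on each side.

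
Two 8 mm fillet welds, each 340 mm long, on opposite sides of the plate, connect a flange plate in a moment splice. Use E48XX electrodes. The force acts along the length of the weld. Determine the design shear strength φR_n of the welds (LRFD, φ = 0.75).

E48XX → F_EXX = 480 MPa.
Effective throat t_e = 0.707 × 8 = 5.656 mm.
Total length L = 680 mm; A_we = 5.656 × 680 = 3846 mm².
F_nw = 0.6 F_EXX = 0.6 × 480 = 288 MPa.
φR_n = 0.75 × 288 × 3846 × 10⁻³ = 830.8 kN.

φR_n ≈ 831 kN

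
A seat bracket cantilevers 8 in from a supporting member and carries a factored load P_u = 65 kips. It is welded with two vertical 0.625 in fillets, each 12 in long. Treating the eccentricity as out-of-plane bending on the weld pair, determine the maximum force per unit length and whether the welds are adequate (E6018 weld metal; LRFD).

E60XX → F_EXX = 60 ksi.
L_w = 2 × 12 = 24 in; section modulus (unit throat) S = 2 × L²/6 = 48 in².
Direct shear f_v = P/L_w = 65/24 = 2.708 kip/in.
Moment M = P × e = 65 × 8 = 520 kip·in; bending f_b = M/S = 10.83 kip/in.
f_max = √(f_v² + f_b²) = √(2.708² + 10.83²) = 11.17 kip/in.
φr_n = 0.75 × 0.6 × 60 × (0.707 × 0.625) = 11.93 kip/in → adequate.

f_max ≈ 11.2 kip/in; adequate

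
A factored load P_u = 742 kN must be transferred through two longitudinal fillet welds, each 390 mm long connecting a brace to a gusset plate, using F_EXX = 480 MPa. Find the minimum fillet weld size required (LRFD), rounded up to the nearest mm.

Total weld length L = 780 mm.
Required throat t_e = P_u / (φ × 0.6 F_EXX × L) = 742 / (0.75 × 0.6 × 480 × 780 × 10⁻³) = 4.404 mm.
Required leg w = t_e / 0.707 = 6.229 mm → use 7 mm.

w = 7 mm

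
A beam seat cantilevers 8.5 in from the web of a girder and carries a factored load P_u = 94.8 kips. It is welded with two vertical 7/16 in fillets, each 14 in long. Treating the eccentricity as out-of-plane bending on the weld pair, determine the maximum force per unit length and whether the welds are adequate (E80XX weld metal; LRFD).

E80XX → F_EXX = 80 ksi.
L_w = 2 × 14 = 28 in; section modulus (unit throat) S = 2 × L²/6 = 65.33 in².
Direct shear f_v = P/L_w = 94.8/28 = 3.386 kip/in.
Moment M = P × e = 94.8 × 8.5 = 805.8 kip·in; bending f_b = M/S = 12.33 kip/in.
f_max = √(f_v² + f_b²) = √(3.386² + 12.33²) = 12.79 kip/in.
φr_n = 0.75 × 0.6 × 80 × (0.707 × 0.4375) = 11.14 kip/in → NOT adequate.

f_max ≈ 12.8 kip/in; NOT adequate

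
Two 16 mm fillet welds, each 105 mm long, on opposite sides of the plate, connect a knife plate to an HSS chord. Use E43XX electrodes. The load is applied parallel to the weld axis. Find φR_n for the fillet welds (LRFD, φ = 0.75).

φR_n ≈ 460 kN

E43XX → F_EXX = 430 MPa.
Effective throat t_e = 0.707 × 16 = 11.31 mm.
Total length L = 210 mm; A_we = 11.31 × 210 = 2376 mm².
F_nw = 0.6 F_EXX = 0.6 × 430 = 258 MPa.
φR_n = 0.75 × 258 × 2376 × 10⁻³ = 459.7 kN.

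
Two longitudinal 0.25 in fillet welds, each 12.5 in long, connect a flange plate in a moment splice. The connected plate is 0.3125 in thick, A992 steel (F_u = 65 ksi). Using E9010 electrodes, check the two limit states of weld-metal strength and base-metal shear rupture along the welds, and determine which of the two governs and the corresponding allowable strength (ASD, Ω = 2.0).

R_n/Ω ≈ 119 kip (weld metal governs)

E90XX → F_EXX = 90 ksi.
t_e = 0.707 × 0.25 = 0.1767 in; L = 25 in.
Weld metal: R_n/Ω = (1/2.0) × 0.6 × 90 × 0.1767 × 25 = 119.3 kip.
Base metal (shear rupture): R_n/Ω = (1/2.0) × 0.6 × 65 × 0.3125 × 25 = 152.3 kip.
Governing: weld metal.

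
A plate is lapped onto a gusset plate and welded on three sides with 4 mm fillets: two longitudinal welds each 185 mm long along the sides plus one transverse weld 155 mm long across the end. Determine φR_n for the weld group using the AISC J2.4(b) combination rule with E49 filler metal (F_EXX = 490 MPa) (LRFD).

φR_n ≈ 341 kN

t_e = 0.707 × 4 = 2.828 mm.
R_nwl = 0.6 × 490 × 2.828 × 370 × 10⁻³ = 307.6 kN (longitudinal, 2 welds).
R_nwt = 0.6 × 490 × 2.828 × 155 × 10⁻³ = 128.9 kN (transverse, base value).
(i) R_nwl + R_nwt = 436.5 kN; (ii) 0.85 R_nwl + 1.5 R_nwt = 454.8 kN.
R_n = max = 454.8 kN [governs: (ii)]; φR_n = 341.1 kN.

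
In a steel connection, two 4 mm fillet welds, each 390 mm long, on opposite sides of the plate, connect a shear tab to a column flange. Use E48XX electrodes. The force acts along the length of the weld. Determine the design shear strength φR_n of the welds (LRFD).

φR_n ≈ 476 kN

E48XX → F_EXX = 480 MPa.
Effective throat t_e = 0.707 × 4 = 2.828 mm.
Total length L = 780 mm; A_we = 2.828 × 780 = 2206 mm².
F_nw = 0.6 F_EXX = 0.6 × 480 = 288 MPa.
φR_n = 0.75 × 288 × 2206 × 10⁻³ = 476.5 kN.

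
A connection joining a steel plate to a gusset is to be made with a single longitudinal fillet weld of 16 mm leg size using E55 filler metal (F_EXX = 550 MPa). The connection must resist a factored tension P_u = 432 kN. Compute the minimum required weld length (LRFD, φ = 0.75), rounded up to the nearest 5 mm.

L = 155 mm

Throat t_e = 0.707 × 16 = 11.31 mm.
φr_n = 0.75 × 0.6 × 550 × 11.31 × 10⁻³ = 2.8 kN/mm.
L_req = P_u / φr_n = 432 / 2.8 = 154.3 mm total.
Round up → use L = 155 mm.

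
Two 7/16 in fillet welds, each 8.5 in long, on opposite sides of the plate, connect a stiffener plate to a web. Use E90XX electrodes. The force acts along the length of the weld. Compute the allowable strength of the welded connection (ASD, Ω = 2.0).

R_n/Ω ≈ 142 kips

E90XX → F_EXX = 90 ksi.
Effective throat t_e = 0.707 × 0.4375 = 0.3093 in.
Total length L = 17 in; A_we = 0.3093 × 17 = 5.258 in².
F_nw = 0.6 F_EXX = 0.6 × 90 = 54 ksi.
R_n = 54 × 5.258 = 283.9 kips; R_n/Ω = 283.9/2.0 = 142 kips.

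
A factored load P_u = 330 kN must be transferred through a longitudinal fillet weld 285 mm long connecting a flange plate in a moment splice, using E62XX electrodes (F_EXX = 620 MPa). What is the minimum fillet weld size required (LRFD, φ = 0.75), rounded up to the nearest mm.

w = 6 mm

Total weld length L = 285 mm.
Required throat t_e = P_u / (φ × 0.6 F_EXX × L) = 330 / (0.75 × 0.6 × 620 × 285 × 10⁻³) = 4.15 mm.
Required leg w = t_e / 0.707 = 5.87 mm → use 6 mm.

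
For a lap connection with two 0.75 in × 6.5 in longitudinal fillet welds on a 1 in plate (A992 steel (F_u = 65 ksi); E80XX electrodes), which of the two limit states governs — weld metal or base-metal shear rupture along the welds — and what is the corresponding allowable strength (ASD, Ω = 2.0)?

E80XX → F_EXX = 80 ksi.
t_e = 0.707 × 0.75 = 0.5302 in; L = 13 in.
Weld metal: R_n/Ω = (1/2.0) × 0.6 × 80 × 0.5302 × 13 = 165.4 kip.
Base metal (shear rupture): R_n/Ω = (1/2.0) × 0.6 × 65 × 1 × 13 = 253.5 kip.
Governing: weld metal.

R_n/Ω ≈ 165 kip (weld metal governs)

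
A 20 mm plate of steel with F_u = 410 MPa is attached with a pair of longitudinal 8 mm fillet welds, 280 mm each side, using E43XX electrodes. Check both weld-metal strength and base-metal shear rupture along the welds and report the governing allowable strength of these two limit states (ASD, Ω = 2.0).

E43XX → F_EXX = 430 MPa.
t_e = 0.707 × 8 = 5.656 mm; L = 560 mm.
Weld metal: R_n/Ω = (1/2.0) × 0.6 × 430 × 5.656 × 560 × 10⁻³ = 408.6 kN.
Base metal (shear rupture): R_n/Ω = (1/2.0) × 0.6 × 410 × 20 × 560 × 10⁻³ = 1378 kN.
Governing: weld metal.

R_n/Ω ≈ 409 kN (weld metal governs)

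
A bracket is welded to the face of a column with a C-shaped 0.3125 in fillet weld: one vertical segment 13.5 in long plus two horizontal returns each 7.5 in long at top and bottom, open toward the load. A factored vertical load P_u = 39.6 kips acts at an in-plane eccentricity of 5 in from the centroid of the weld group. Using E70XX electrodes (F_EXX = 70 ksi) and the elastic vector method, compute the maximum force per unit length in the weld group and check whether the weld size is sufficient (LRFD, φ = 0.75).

Total weld length L_w = 28.5 in. Treat welds as unit-width lines.
Centroid: x̄ = 2×7.5×3.75 / 28.5 = 1.974 in from the vertical weld.
Polar moment about centroid: J = I_x + I_y = [13.5³/12 + 2×7.5×6.75²] + [13.5×1.974² + 2(7.5³/12 + 7.5×1.776²)] = 1059 in³.
Direct shear f_v = P/L_w = 39.6 / 28.5 = 1.389 kip/in (vertical).
Torsion M = P·e = 39.6 × 5 = 198 kip·in.
Critical point at (x, y) = (5.526, 6.75) from centroid. f_tx = M·y/J = 1.262 kip/in; f_ty = M·x/J = 1.034 kip/in.
Resultant f_max = √[f_tx² + (f_v + f_ty)²] = √[1.262² + (1.389 + 1.034)²] = 2.732 kip/in.
Capacity per unit length: φr_n = 0.75 × 0.6 × 70 × (0.707 × 0.3125) = 6.96 kip/in.
2.732 ≤ 6.96 → adequate.

f_max ≈ 2.73 kip/in; adequate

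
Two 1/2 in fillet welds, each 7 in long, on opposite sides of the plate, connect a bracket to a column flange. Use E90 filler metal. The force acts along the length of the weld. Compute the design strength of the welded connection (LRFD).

φR_n ≈ 200 kips

E90XX → F_EXX = 90 ksi.
Effective throat t_e = 0.707 × 0.5 = 0.3535 in.
Total length L = 14 in; A_we = 0.3535 × 14 = 4.949 in².
F_nw = 0.6 F_EXX = 0.6 × 90 = 54 ksi.
φR_n = 0.75 × 54 × 4.949 = 200.4 kips.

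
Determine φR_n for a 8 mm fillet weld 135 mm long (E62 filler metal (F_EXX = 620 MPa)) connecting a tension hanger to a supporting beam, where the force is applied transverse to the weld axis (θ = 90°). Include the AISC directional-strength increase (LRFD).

φR_n ≈ 320 kN

t_e = 0.707 × 8 = 5.656 mm; A_we = 5.656 × 135 = 763.6 mm².
Directional factor: 1.0 + 0.5 sin^1.5(90°) = 1.5.
F_nw = 0.6 × 620 × 1.5 = 558 MPa.
φR_n = 0.75 × 558 × 763.6 × 10⁻³ = 319.5 kN.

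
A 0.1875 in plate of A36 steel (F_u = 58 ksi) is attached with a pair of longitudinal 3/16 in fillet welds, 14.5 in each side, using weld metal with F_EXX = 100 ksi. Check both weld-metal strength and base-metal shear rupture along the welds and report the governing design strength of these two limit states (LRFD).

φR_n ≈ 142 kips (base-metal shear rupture governs)

t_e = 0.707 × 0.1875 = 0.1326 in; L = 29 in.
Weld metal: φR_n = 0.75 × 0.6 × 100 × 0.1326 × 29 = 173 kips.
Base metal (shear rupture): φR_n = 0.75 × 0.6 × 58 × 0.1875 × 29 = 141.9 kips.
Governing: base-metal shear rupture.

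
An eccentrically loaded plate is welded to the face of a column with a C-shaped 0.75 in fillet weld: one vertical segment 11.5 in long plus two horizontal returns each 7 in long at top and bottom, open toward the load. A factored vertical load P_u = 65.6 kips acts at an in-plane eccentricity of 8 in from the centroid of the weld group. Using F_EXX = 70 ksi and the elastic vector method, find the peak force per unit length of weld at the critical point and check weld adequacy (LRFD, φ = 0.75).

f_max ≈ 7.51 kip/in; adequate

Total weld length L_w = 25.5 in. Treat welds as unit-width lines.
Centroid: x̄ = 2×7×3.5 / 25.5 = 1.922 in from the vertical weld.
Polar moment about centroid: J = I_x + I_y = [11.5³/12 + 2×7×5.75²] + [11.5×1.922² + 2(7³/12 + 7×1.578²)] = 724.1 in³.
Direct shear f_v = P/L_w = 65.6 / 25.5 = 2.573 kip/in (vertical).
Torsion M = P·e = 65.6 × 8 = 524.8 kip·in.
Critical point at (x, y) = (5.078, 5.75) from centroid. f_tx = M·y/J = 4.167 kip/in; f_ty = M·x/J = 3.681 kip/in.
Resultant f_max = √[f_tx² + (f_v + f_ty)²] = √[4.167² + (2.573 + 3.681)²] = 7.514 kip/in.
Capacity per unit length: φr_n = 0.75 × 0.6 × 70 × (0.707 × 0.75) = 16.7 kip/in.
7.514 ≤ 16.7 → adequate.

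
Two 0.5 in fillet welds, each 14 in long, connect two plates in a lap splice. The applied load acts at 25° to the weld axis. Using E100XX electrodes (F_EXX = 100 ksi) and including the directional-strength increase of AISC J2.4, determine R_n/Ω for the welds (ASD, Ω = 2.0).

t_e = 0.707 × 0.5 = 0.3535 in; A_we = 0.3535 × 28 = 9.898 in².
Directional factor: 1.0 + 0.5 sin^1.5(25°) = 1.137.
F_nw = 0.6 × 100 × 1.137 = 68.24 ksi.
R_n/Ω = (68.24 × 9.898) / 2.0 = 337.7 kips.

R_n/Ω ≈ 338 kips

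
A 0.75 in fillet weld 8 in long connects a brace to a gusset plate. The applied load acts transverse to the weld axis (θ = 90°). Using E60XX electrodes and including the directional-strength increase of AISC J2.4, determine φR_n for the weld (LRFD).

E60XX → F_EXX = 60 ksi.
t_e = 0.707 × 0.75 = 0.5302 in; A_we = 0.5302 × 8 = 4.242 in².
Directional factor: 1.0 + 0.5 sin^1.5(90°) = 1.5.
F_nw = 0.6 × 60 × 1.5 = 54 ksi.
φR_n = 0.75 × 54 × 4.242 = 171.8 kip.

φR_n ≈ 172 kip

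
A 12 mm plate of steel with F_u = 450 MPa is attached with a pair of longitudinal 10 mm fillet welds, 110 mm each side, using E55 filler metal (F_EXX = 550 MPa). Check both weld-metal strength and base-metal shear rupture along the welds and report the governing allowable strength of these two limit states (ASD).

t_e = 0.707 × 10 = 7.07 mm; L = 220 mm.
Weld metal: R_n/Ω = (1/2.0) × 0.6 × 550 × 7.07 × 220 × 10⁻³ = 256.6 kN.
Base metal (shear rupture): R_n/Ω = (1/2.0) × 0.6 × 450 × 12 × 220 × 10⁻³ = 356.4 kN.
Governing: weld metal.

R_n/Ω ≈ 257 kN (weld metal governs)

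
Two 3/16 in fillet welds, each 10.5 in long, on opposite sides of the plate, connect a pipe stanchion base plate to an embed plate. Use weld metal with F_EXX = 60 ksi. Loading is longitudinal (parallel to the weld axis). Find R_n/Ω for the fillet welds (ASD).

R_n/Ω ≈ 50.1 kip

Effective throat t_e = 0.707 × 0.1875 = 0.1326 in.
Total length L = 21 in; A_we = 0.1326 × 21 = 2.784 in².
F_nw = 0.6 F_EXX = 0.6 × 60 = 36 ksi.
R_n = 36 × 2.784 = 100.2 kip; R_n/Ω = 100.2/2.0 = 50.11 kip.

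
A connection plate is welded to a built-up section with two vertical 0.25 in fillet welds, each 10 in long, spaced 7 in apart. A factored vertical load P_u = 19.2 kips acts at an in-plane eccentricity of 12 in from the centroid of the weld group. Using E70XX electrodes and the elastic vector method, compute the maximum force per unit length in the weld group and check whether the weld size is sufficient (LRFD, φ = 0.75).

f_max ≈ 4.04 kip/in; adequate

E70XX → F_EXX = 70 ksi.
Total weld length L_w = 20 in. Treat welds as unit-width lines.
Polar moment about centroid: J = 2[d³/12 + d(b/2)²] = 2[10³/12 + 10×3.5²] = 411.7 in³.
Direct shear f_v = P/L_w = 19.2 / 20 = 0.96 kip/in (vertical).
Torsion M = P·e = 19.2 × 12 = 230.4 kip·in.
Critical point at (x, y) = (3.5, 5) from centroid. f_tx = M·y/J = 2.798 kip/in; f_ty = M·x/J = 1.959 kip/in.
Resultant f_max = √[f_tx² + (f_v + f_ty)²] = √[2.798² + (0.96 + 1.959)²] = 4.044 kip/in.
Capacity per unit length: φr_n = 0.75 × 0.6 × 70 × (0.707 × 0.25) = 5.568 kip/in.
4.044 ≤ 5.568 → adequate.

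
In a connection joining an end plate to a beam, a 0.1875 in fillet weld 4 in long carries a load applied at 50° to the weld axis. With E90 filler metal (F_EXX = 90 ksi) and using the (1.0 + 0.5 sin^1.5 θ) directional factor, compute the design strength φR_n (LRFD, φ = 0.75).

t_e = 0.707 × 0.1875 = 0.1326 in; A_we = 0.1326 × 4 = 0.5302 in².
Directional factor: 1.0 + 0.5 sin^1.5(50°) = 1.335.
F_nw = 0.6 × 90 × 1.335 = 72.1 ksi.
φR_n = 0.75 × 72.1 × 0.5302 = 28.67 kip.

φR_n ≈ 28.7 kip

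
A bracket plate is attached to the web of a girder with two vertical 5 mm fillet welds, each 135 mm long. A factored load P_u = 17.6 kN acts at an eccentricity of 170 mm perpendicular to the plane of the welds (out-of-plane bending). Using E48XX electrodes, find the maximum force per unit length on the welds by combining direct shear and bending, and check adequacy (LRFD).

E48XX → F_EXX = 480 MPa.
L_w = 2 × 135 = 270 mm; section modulus (unit throat) S = 2 × L²/6 = 6075 mm².
Direct shear f_v = P/L_w = 17.6×10³/270 = 65.19 N/mm.
Moment M = P × e = 17.6×10³ × 170 = 2992000 N·mm; bending f_b = M/S = 492.5 N/mm.
f_max = √(f_v² + f_b²) = √(65.19² + 492.5²) = 496.8 N/mm.
φr_n = 0.75 × 0.6 × 480 × (0.707 × 5) = 763.6 N/mm → adequate.

f_max ≈ 497 N/mm; adequate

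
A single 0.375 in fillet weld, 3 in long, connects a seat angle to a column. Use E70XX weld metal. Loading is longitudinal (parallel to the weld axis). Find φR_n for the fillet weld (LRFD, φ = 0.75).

φR_n ≈ 25.1 kip

E70XX → F_EXX = 70 ksi.
Effective throat t_e = 0.707 × 0.375 = 0.2651 in.
Total length L = 3 in; A_we = 0.2651 × 3 = 0.7954 in².
F_nw = 0.6 F_EXX = 0.6 × 70 = 42 ksi.
φR_n = 0.75 × 42 × 0.7954 = 25.05 kip.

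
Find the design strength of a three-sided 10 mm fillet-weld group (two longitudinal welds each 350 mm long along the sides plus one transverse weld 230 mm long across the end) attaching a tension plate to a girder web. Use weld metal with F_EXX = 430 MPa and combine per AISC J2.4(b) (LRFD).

t_e = 0.707 × 10 = 7.07 mm.
R_nwl = 0.6 × 430 × 7.07 × 700 × 10⁻³ = 1277 kN (longitudinal, 2 welds).
R_nwt = 0.6 × 430 × 7.07 × 230 × 10⁻³ = 419.5 kN (transverse, base value).
(i) R_nwl + R_nwt = 1696 kN; (ii) 0.85 R_nwl + 1.5 R_nwt = 1715 kN.
R_n = max = 1715 kN [governs: (ii)]; φR_n = 1286 kN.

φR_n ≈ 1290 kN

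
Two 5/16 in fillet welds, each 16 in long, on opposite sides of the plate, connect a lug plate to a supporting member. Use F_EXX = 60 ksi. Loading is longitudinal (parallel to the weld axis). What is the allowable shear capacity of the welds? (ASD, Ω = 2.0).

Effective throat t_e = 0.707 × 0.3125 = 0.2209 in.
Total length L = 32 in; A_we = 0.2209 × 32 = 7.07 in².
F_nw = 0.6 F_EXX = 0.6 × 60 = 36 ksi.
R_n = 36 × 7.07 = 254.5 kip; R_n/Ω = 254.5/2.0 = 127.3 kip.

R_n/Ω ≈ 127 kip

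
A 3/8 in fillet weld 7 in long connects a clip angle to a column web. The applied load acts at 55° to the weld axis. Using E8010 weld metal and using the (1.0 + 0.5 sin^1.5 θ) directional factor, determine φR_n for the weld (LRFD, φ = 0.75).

E80XX → F_EXX = 80 ksi.
t_e = 0.707 × 0.375 = 0.2651 in; A_we = 0.2651 × 7 = 1.856 in².
Directional factor: 1.0 + 0.5 sin^1.5(55°) = 1.371.
F_nw = 0.6 × 80 × 1.371 = 65.79 ksi.
φR_n = 0.75 × 65.79 × 1.856 = 91.58 kips.

φR_n ≈ 91.6 kips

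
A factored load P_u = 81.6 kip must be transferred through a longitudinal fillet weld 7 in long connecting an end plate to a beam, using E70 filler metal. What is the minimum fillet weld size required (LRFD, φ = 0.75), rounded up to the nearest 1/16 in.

w = 9/16 in

E70XX → F_EXX = 70 ksi.
Total weld length L = 7 in.
Required throat t_e = P_u / (φ × 0.6 F_EXX × L) = 81.6 / (0.75 × 0.6 × 70 × 7) = 0.3701 in.
Required leg w = t_e / 0.707 = 0.5234 in → use 9/16 in.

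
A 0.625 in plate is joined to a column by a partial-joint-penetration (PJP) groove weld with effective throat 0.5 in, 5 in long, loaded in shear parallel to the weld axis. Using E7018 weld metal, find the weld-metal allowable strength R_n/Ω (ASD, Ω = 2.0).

E70XX → F_EXX = 70 ksi.
Effective throat (given) t_e = 0.5 in.
A_we = 0.5 × 5 = 2.5 in².
F_nw = 0.6 F_EXX = 42 ksi.
R_n/Ω = (42 × 2.5) / 2.0 = 52.5 kip.

R_n/Ω ≈ 52.5 kip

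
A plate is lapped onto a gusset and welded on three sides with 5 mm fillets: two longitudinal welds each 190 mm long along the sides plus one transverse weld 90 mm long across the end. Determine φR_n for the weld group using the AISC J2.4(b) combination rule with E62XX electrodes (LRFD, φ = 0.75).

E62XX → F_EXX = 620 MPa.
t_e = 0.707 × 5 = 3.535 mm.
R_nwl = 0.6 × 620 × 3.535 × 380 × 10⁻³ = 499.7 kN (longitudinal, 2 welds).
R_nwt = 0.6 × 620 × 3.535 × 90 × 10⁻³ = 118.4 kN (transverse, base value).
(i) R_nwl + R_nwt = 618.1 kN; (ii) 0.85 R_nwl + 1.5 R_nwt = 602.3 kN.
R_n = max = 618.1 kN [governs: (i)]; φR_n = 463.5 kN.

φR_n ≈ 464 kN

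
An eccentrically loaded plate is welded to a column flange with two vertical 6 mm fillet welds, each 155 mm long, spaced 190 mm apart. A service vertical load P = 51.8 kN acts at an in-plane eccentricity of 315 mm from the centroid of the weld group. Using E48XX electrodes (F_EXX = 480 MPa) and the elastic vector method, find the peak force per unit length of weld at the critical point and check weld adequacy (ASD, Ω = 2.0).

f_max ≈ 722 N/mm; NOT adequate

Total weld length L_w = 310 mm. Treat welds as unit-width lines.
Polar moment about centroid: J = 2[d³/12 + d(b/2)²] = 2[155³/12 + 155×95²] = 3418000 mm³.
Direct shear f_v = P/L_w = 51.8×10³ / 310 = 167.1 N/mm (vertical).
Torsion M = P·e = 51.8×10³ × 315 = 16317000 N·mm.
Critical point at (x, y) = (95, 77.5) from centroid. f_tx = M·y/J = 369.9 N/mm; f_ty = M·x/J = 453.5 N/mm.
Resultant f_max = √[f_tx² + (f_v + f_ty)²] = √[369.9² + (167.1 + 453.5)²] = 722.5 N/mm.
Capacity per unit length: r_n/Ω = (1/2.0) × 0.6 × 480 × (0.707 × 6) = 610.8 N/mm.
722.5 > 610.8 → NOT adequate.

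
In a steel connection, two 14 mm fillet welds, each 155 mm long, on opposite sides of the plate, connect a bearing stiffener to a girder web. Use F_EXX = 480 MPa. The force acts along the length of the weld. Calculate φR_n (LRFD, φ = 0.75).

Effective throat t_e = 0.707 × 14 = 9.898 mm.
Total length L = 310 mm; A_we = 9.898 × 310 = 3068 mm².
F_nw = 0.6 F_EXX = 0.6 × 480 = 288 MPa.
φR_n = 0.75 × 288 × 3068 × 10⁻³ = 662.8 kN.

φR_n ≈ 663 kN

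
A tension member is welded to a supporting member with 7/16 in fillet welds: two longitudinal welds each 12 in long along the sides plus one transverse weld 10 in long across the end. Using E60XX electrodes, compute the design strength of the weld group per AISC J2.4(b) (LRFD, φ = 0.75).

E60XX → F_EXX = 60 ksi.
t_e = 0.707 × 0.4375 = 0.3093 in.
R_nwl = 0.6 × 60 × 0.3093 × 24 = 267.2 kip (longitudinal, 2 welds).
R_nwt = 0.6 × 60 × 0.3093 × 10 = 111.4 kip (transverse, base value).
(i) R_nwl + R_nwt = 378.6 kip; (ii) 0.85 R_nwl + 1.5 R_nwt = 394.2 kip.
R_n = max = 394.2 kip [governs: (ii)]; φR_n = 295.6 kip.

φR_n ≈ 296 kip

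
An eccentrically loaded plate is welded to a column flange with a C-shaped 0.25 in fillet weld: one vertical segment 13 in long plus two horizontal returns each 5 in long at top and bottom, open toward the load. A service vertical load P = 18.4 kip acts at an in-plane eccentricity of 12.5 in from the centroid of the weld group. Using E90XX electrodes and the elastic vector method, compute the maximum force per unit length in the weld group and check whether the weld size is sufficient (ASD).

f_max ≈ 3.13 kip/in; adequate

E90XX → F_EXX = 90 ksi.
Total weld length L_w = 23 in. Treat welds as unit-width lines.
Centroid: x̄ = 2×5×2.5 / 23 = 1.087 in from the vertical weld.
Polar moment about centroid: J = I_x + I_y = [13³/12 + 2×5×6.5²] + [13×1.087² + 2(5³/12 + 5×1.413²)] = 661.7 in³.
Direct shear f_v = P/L_w = 18.4 / 23 = 0.8 kip/in (vertical).
Torsion M = P·e = 18.4 × 12.5 = 230 kip·in.
Critical point at (x, y) = (3.913, 6.5) from centroid. f_tx = M·y/J = 2.259 kip/in; f_ty = M·x/J = 1.36 kip/in.
Resultant f_max = √[f_tx² + (f_v + f_ty)²] = √[2.259² + (0.8 + 1.36)²] = 3.126 kip/in.
Capacity per unit length: r_n/Ω = (1/2.0) × 0.6 × 90 × (0.707 × 0.25) = 4.772 kip/in.
3.126 ≤ 4.772 → adequate.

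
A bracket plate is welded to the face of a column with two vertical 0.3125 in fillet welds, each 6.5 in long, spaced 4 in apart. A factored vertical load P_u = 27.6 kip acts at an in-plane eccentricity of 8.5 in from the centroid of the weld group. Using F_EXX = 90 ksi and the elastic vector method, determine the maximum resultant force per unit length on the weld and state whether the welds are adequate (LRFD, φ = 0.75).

f_max ≈ 10.4 kip/in; NOT adequate

Total weld length L_w = 13 in. Treat welds as unit-width lines.
Polar moment about centroid: J = 2[d³/12 + d(b/2)²] = 2[6.5³/12 + 6.5×2²] = 97.77 in³.
Direct shear f_v = P/L_w = 27.6 / 13 = 2.123 kip/in (vertical).
Torsion M = P·e = 27.6 × 8.5 = 234.6 kip·in.
Critical point at (x, y) = (2, 3.25) from centroid. f_tx = M·y/J = 7.798 kip/in; f_ty = M·x/J = 4.799 kip/in.
Resultant f_max = √[f_tx² + (f_v + f_ty)²] = √[7.798² + (2.123 + 4.799)²] = 10.43 kip/in.
Capacity per unit length: φr_n = 0.75 × 0.6 × 90 × (0.707 × 0.3125) = 8.948 kip/in.
10.43 > 8.948 → NOT adequate.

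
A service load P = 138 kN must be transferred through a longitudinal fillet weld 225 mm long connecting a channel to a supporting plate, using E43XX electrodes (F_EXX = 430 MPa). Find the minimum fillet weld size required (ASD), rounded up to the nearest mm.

Total weld length L = 225 mm.
Required throat t_e = P × Ω / (0.6 F_EXX × L) = 138 × 2.0 / (0.6 × 430 × 225 × 10⁻³) = 4.755 mm.
Required leg w = t_e / 0.707 = 6.725 mm → use 7 mm.

w = 7 mm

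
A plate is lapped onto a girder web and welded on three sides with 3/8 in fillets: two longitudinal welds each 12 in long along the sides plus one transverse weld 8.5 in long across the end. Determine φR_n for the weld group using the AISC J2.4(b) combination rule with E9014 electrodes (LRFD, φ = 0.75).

E90XX → F_EXX = 90 ksi.
t_e = 0.707 × 0.375 = 0.2651 in.
R_nwl = 0.6 × 90 × 0.2651 × 24 = 343.6 kip (longitudinal, 2 welds).
R_nwt = 0.6 × 90 × 0.2651 × 8.5 = 121.7 kip (transverse, base value).
(i) R_nwl + R_nwt = 465.3 kip; (ii) 0.85 R_nwl + 1.5 R_nwt = 474.6 kip.
R_n = max = 474.6 kip [governs: (ii)]; φR_n = 356 kip.

φR_n ≈ 356 kip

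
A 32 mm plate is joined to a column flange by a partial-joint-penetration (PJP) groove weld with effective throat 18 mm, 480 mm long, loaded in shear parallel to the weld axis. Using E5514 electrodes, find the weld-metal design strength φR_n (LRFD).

E55XX → F_EXX = 550 MPa.
Effective throat (given) t_e = 18 mm.
A_we = 18 × 480 = 8640 mm².
F_nw = 0.6 F_EXX = 330 MPa.
φR_n = 0.75 × 330 × 8640 × 10⁻³ = 2138 kN.

φR_n ≈ 2140 kN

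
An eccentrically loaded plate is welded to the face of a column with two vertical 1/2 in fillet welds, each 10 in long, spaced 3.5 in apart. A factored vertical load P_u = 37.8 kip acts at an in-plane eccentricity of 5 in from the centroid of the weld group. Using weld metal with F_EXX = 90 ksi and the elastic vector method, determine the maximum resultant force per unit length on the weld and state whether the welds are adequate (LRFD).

f_max ≈ 5.32 kip/in; adequate

Total weld length L_w = 20 in. Treat welds as unit-width lines.
Polar moment about centroid: J = 2[d³/12 + d(b/2)²] = 2[10³/12 + 10×1.75²] = 227.9 in³.
Direct shear f_v = P/L_w = 37.8 / 20 = 1.89 kip/in (vertical).
Torsion M = P·e = 37.8 × 5 = 189 kip·in.
Critical point at (x, y) = (1.75, 5) from centroid. f_tx = M·y/J = 4.146 kip/in; f_ty = M·x/J = 1.451 kip/in.
Resultant f_max = √[f_tx² + (f_v + f_ty)²] = √[4.146² + (1.89 + 1.451)²] = 5.325 kip/in.
Capacity per unit length: φr_n = 0.75 × 0.6 × 90 × (0.707 × 0.5) = 14.32 kip/in.
5.325 ≤ 14.32 → adequate.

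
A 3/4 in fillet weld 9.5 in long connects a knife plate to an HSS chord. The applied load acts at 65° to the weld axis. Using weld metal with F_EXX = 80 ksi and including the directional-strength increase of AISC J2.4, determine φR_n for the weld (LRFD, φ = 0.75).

φR_n ≈ 260 kips

t_e = 0.707 × 0.75 = 0.5302 in; A_we = 0.5302 × 9.5 = 5.037 in².
Directional factor: 1.0 + 0.5 sin^1.5(65°) = 1.431.
F_nw = 0.6 × 80 × 1.431 = 68.71 ksi.
φR_n = 0.75 × 68.71 × 5.037 = 259.6 kips.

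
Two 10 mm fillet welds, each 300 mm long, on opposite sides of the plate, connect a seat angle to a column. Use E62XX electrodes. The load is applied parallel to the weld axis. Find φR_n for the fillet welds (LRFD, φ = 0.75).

E62XX → F_EXX = 620 MPa.
Effective throat t_e = 0.707 × 10 = 7.07 mm.
Total length L = 600 mm; A_we = 7.07 × 600 = 4242 mm².
F_nw = 0.6 F_EXX = 0.6 × 620 = 372 MPa.
φR_n = 0.75 × 372 × 4242 × 10⁻³ = 1184 kN.

φR_n ≈ 1180 kN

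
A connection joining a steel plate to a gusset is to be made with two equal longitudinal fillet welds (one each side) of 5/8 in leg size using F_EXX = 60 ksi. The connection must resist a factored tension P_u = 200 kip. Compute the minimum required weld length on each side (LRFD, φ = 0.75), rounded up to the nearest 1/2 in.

Throat t_e = 0.707 × 0.625 = 0.4419 in.
φr_n = 0.75 × 0.6 × 60 × 0.4419 = 11.93 kip/in.
L_req = P_u / φr_n = 200 / 11.93 = 16.76 in total.
Per side: 16.76 / 2 = 8.382 in.
Round up → use L = 8.5 in on each side.

L = 8.5 in on each side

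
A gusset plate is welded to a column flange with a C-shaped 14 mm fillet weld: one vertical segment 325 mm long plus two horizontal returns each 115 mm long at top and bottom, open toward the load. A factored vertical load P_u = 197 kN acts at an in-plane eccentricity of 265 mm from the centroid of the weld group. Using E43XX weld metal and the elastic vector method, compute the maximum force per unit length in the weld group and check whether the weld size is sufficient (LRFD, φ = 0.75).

E43XX → F_EXX = 430 MPa.
Total weld length L_w = 555 mm. Treat welds as unit-width lines.
Centroid: x̄ = 2×115×57.5 / 555 = 23.83 mm from the vertical weld.
Polar moment about centroid: J = I_x + I_y = [325³/12 + 2×115×162.5²] + [325×23.83² + 2(115³/12 + 115×33.67²)] = 9633000 mm³.
Direct shear f_v = P/L_w = 197×10³ / 555 = 355 N/mm (vertical).
Torsion M = P·e = 197×10³ × 265 = 52205000 N·mm.
Critical point at (x, y) = (91.17, 162.5) from centroid. f_tx = M·y/J = 880.7 N/mm; f_ty = M·x/J = 494.1 N/mm.
Resultant f_max = √[f_tx² + (f_v + f_ty)²] = √[880.7² + (355 + 494.1)²] = 1223 N/mm.
Capacity per unit length: φr_n = 0.75 × 0.6 × 430 × (0.707 × 14) = 1915 N/mm.
1223 ≤ 1915 → adequate.

f_max ≈ 1220 N/mm; adequate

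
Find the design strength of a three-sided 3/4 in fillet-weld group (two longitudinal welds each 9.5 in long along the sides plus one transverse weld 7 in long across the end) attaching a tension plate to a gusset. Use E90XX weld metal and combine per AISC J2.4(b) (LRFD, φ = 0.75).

E90XX → F_EXX = 90 ksi.
t_e = 0.707 × 0.75 = 0.5302 in.
R_nwl = 0.6 × 90 × 0.5302 × 19 = 544 kips (longitudinal, 2 welds).
R_nwt = 0.6 × 90 × 0.5302 × 7 = 200.4 kips (transverse, base value).
(i) R_nwl + R_nwt = 744.5 kips; (ii) 0.85 R_nwl + 1.5 R_nwt = 763.1 kips.
R_n = max = 763.1 kips [governs: (ii)]; φR_n = 572.3 kips.

φR_n ≈ 572 kips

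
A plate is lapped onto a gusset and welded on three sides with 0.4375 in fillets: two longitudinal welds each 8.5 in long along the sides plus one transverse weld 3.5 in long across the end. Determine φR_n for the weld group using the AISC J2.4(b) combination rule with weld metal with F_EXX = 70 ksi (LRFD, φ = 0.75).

t_e = 0.707 × 0.4375 = 0.3093 in.
R_nwl = 0.6 × 70 × 0.3093 × 17 = 220.8 kip (longitudinal, 2 welds).
R_nwt = 0.6 × 70 × 0.3093 × 3.5 = 45.47 kip (transverse, base value).
(i) R_nwl + R_nwt = 266.3 kip; (ii) 0.85 R_nwl + 1.5 R_nwt = 255.9 kip.
R_n = max = 266.3 kip [governs: (i)]; φR_n = 199.7 kip.

φR_n ≈ 200 kip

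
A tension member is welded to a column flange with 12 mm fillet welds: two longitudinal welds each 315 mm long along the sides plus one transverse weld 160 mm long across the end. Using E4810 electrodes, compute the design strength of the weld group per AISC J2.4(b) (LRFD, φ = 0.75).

φR_n ≈ 1450 kN

E48XX → F_EXX = 480 MPa.
t_e = 0.707 × 12 = 8.484 mm.
R_nwl = 0.6 × 480 × 8.484 × 630 × 10⁻³ = 1539 kN (longitudinal, 2 welds).
R_nwt = 0.6 × 480 × 8.484 × 160 × 10⁻³ = 390.9 kN (transverse, base value).
(i) R_nwl + R_nwt = 1930 kN; (ii) 0.85 R_nwl + 1.5 R_nwt = 1895 kN.
R_n = max = 1930 kN [governs: (i)]; φR_n = 1448 kN.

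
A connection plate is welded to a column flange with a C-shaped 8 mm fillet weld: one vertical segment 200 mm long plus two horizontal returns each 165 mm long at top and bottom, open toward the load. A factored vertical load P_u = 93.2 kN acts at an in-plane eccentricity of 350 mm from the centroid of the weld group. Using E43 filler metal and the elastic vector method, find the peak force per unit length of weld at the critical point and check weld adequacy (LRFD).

f_max ≈ 1030 N/mm; adequate

E43XX → F_EXX = 430 MPa.
Total weld length L_w = 530 mm. Treat welds as unit-width lines.
Centroid: x̄ = 2×165×82.5 / 530 = 51.37 mm from the vertical weld.
Polar moment about centroid: J = I_x + I_y = [200³/12 + 2×165×100²] + [200×51.37² + 2(165³/12 + 165×31.13²)] = 5563000 mm³.
Direct shear f_v = P/L_w = 93.2×10³ / 530 = 175.8 N/mm (vertical).
Torsion M = P·e = 93.2×10³ × 350 = 32620000 N·mm.
Critical point at (x, y) = (113.6, 100) from centroid. f_tx = M·y/J = 586.4 N/mm; f_ty = M·x/J = 666.3 N/mm.
Resultant f_max = √[f_tx² + (f_v + f_ty)²] = √[586.4² + (175.8 + 666.3)²] = 1026 N/mm.
Capacity per unit length: φr_n = 0.75 × 0.6 × 430 × (0.707 × 8) = 1094 N/mm.
1026 ≤ 1094 → adequate.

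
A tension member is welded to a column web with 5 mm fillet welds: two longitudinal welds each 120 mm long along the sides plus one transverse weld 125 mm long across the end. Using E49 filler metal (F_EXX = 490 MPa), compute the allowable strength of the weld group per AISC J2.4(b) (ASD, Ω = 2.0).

R_n/Ω ≈ 203 kN

t_e = 0.707 × 5 = 3.535 mm.
R_nwl = 0.6 × 490 × 3.535 × 240 × 10⁻³ = 249.4 kN (longitudinal, 2 welds).
R_nwt = 0.6 × 490 × 3.535 × 125 × 10⁻³ = 129.9 kN (transverse, base value).
(i) R_nwl + R_nwt = 379.3 kN; (ii) 0.85 R_nwl + 1.5 R_nwt = 406.9 kN.
R_n = max = 406.9 kN [governs: (ii)]; R_n/Ω = 203.4 kN.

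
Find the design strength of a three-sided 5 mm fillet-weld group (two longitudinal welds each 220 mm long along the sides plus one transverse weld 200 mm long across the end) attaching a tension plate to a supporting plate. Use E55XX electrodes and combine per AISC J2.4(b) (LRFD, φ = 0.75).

E55XX → F_EXX = 550 MPa.
t_e = 0.707 × 5 = 3.535 mm.
R_nwl = 0.6 × 550 × 3.535 × 440 × 10⁻³ = 513.3 kN (longitudinal, 2 welds).
R_nwt = 0.6 × 550 × 3.535 × 200 × 10⁻³ = 233.3 kN (transverse, base value).
(i) R_nwl + R_nwt = 746.6 kN; (ii) 0.85 R_nwl + 1.5 R_nwt = 786.3 kN.
R_n = max = 786.3 kN [governs: (ii)]; φR_n = 589.7 kN.

φR_n ≈ 590 kN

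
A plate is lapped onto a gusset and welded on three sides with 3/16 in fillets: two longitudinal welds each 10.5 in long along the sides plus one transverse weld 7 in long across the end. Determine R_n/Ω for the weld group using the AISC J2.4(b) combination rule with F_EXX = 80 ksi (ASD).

t_e = 0.707 × 0.1875 = 0.1326 in.
R_nwl = 0.6 × 80 × 0.1326 × 21 = 133.6 kips (longitudinal, 2 welds).
R_nwt = 0.6 × 80 × 0.1326 × 7 = 44.54 kips (transverse, base value).
(i) R_nwl + R_nwt = 178.2 kips; (ii) 0.85 R_nwl + 1.5 R_nwt = 180.4 kips.
R_n = max = 180.4 kips [governs: (ii)]; R_n/Ω = 90.2 kips.

R_n/Ω ≈ 90.2 kips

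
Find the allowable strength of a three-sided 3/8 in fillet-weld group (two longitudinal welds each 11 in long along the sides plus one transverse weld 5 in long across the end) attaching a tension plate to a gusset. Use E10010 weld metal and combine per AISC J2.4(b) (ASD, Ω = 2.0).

E100XX → F_EXX = 100 ksi.
t_e = 0.707 × 0.375 = 0.2651 in.
R_nwl = 0.6 × 100 × 0.2651 × 22 = 350 kips (longitudinal, 2 welds).
R_nwt = 0.6 × 100 × 0.2651 × 5 = 79.54 kips (transverse, base value).
(i) R_nwl + R_nwt = 429.5 kips; (ii) 0.85 R_nwl + 1.5 R_nwt = 416.8 kips.
R_n = max = 429.5 kips [governs: (i)]; R_n/Ω = 214.8 kips.

R_n/Ω ≈ 215 kips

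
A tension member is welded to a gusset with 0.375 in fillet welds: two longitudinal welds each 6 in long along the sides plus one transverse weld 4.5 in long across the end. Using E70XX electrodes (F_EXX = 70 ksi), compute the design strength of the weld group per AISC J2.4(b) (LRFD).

φR_n ≈ 142 kip

t_e = 0.707 × 0.375 = 0.2651 in.
R_nwl = 0.6 × 70 × 0.2651 × 12 = 133.6 kip (longitudinal, 2 welds).
R_nwt = 0.6 × 70 × 0.2651 × 4.5 = 50.11 kip (transverse, base value).
(i) R_nwl + R_nwt = 183.7 kip; (ii) 0.85 R_nwl + 1.5 R_nwt = 188.7 kip.
R_n = max = 188.7 kip [governs: (ii)]; φR_n = 141.6 kip.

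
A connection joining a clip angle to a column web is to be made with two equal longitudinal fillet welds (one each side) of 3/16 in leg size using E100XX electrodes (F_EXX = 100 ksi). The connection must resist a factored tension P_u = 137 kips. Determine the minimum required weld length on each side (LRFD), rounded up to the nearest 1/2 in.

L = 11.5 in on each side

Throat t_e = 0.707 × 0.1875 = 0.1326 in.
φr_n = 0.75 × 0.6 × 100 × 0.1326 = 5.965 kips/in.
L_req = P_u / φr_n = 137 / 5.965 = 22.97 in total.
Per side: 22.97 / 2 = 11.48 in.
Round up → use L = 11.5 in on each side.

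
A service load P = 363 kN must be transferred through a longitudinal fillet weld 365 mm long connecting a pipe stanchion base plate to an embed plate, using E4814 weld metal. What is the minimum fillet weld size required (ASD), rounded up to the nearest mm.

w = 10 mm

E48XX → F_EXX = 480 MPa.
Total weld length L = 365 mm.
Required throat t_e = P × Ω / (0.6 F_EXX × L) = 363 × 2.0 / (0.6 × 480 × 365 × 10⁻³) = 6.906 mm.
Required leg w = t_e / 0.707 = 9.769 mm → use 10 mm.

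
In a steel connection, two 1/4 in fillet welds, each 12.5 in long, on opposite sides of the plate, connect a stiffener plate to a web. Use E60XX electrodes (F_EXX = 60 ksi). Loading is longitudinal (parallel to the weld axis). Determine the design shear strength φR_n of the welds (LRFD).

Effective throat t_e = 0.707 × 0.25 = 0.1767 in.
Total length L = 25 in; A_we = 0.1767 × 25 = 4.419 in².
F_nw = 0.6 F_EXX = 0.6 × 60 = 36 ksi.
φR_n = 0.75 × 36 × 4.419 = 119.3 kip.

φR_n ≈ 119 kip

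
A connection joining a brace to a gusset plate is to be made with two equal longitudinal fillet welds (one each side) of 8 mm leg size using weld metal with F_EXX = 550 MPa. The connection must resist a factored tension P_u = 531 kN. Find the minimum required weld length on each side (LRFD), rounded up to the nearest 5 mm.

L = 190 mm on each side

Throat t_e = 0.707 × 8 = 5.656 mm.
φr_n = 0.75 × 0.6 × 550 × 5.656 × 10⁻³ = 1.4 kN/mm.
L_req = P_u / φr_n = 531 / 1.4 = 379.3 mm total.
Per side: 379.3 / 2 = 189.7 mm.
Round up → use L = 190 mm on each side.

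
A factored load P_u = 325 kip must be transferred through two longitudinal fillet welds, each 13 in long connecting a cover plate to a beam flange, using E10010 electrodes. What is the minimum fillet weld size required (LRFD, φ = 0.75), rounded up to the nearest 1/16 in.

w = 7/16 in

E100XX → F_EXX = 100 ksi.
Total weld length L = 26 in.
Required throat t_e = P_u / (φ × 0.6 F_EXX × L) = 325 / (0.75 × 0.6 × 100 × 26) = 0.2778 in.
Required leg w = t_e / 0.707 = 0.3929 in → use 7/16 in.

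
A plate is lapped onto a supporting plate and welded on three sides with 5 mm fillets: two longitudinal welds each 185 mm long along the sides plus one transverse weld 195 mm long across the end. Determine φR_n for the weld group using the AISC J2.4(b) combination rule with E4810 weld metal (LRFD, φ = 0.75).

φR_n ≈ 463 kN

E48XX → F_EXX = 480 MPa.
t_e = 0.707 × 5 = 3.535 mm.
R_nwl = 0.6 × 480 × 3.535 × 370 × 10⁻³ = 376.7 kN (longitudinal, 2 welds).
R_nwt = 0.6 × 480 × 3.535 × 195 × 10⁻³ = 198.5 kN (transverse, base value).
(i) R_nwl + R_nwt = 575.2 kN; (ii) 0.85 R_nwl + 1.5 R_nwt = 618 kN.
R_n = max = 618 kN [governs: (ii)]; φR_n = 463.5 kN.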